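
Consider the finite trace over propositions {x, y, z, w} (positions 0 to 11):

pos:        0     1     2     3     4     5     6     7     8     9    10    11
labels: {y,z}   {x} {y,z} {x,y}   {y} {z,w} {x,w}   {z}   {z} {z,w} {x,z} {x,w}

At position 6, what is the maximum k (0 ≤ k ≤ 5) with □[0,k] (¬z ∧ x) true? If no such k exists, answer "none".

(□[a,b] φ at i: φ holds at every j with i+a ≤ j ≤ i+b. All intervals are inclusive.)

(¬z ∧ x) must hold from j=6 onward; find where it first fails.
  j=6: holds
  j=7: fails
Holds on [6,6], so largest k = 0.

0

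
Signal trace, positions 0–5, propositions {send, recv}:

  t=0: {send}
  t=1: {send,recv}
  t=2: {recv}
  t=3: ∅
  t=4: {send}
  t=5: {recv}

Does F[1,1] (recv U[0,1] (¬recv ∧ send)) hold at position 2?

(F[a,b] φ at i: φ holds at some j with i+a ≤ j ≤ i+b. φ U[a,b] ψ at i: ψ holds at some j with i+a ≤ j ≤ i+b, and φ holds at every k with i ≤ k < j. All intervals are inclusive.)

Check (recv U[0,1] (¬recv ∧ send)) at each j in [3,3]:
  j=3: fails
No position in the window satisfies it → formula fails.

No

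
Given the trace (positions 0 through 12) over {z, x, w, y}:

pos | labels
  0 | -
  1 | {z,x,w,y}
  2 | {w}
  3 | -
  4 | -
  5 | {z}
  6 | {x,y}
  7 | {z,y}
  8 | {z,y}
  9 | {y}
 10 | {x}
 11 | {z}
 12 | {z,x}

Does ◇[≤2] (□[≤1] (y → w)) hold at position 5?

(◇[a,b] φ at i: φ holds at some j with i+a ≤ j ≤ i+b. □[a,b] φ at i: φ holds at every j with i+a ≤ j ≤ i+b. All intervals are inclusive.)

Check □[≤1] (y → w) at each j in [5,7]:
  j=5: fails at 6
  j=6: fails at 6
  j=7: fails at 7
No position in the window satisfies it → formula fails.

False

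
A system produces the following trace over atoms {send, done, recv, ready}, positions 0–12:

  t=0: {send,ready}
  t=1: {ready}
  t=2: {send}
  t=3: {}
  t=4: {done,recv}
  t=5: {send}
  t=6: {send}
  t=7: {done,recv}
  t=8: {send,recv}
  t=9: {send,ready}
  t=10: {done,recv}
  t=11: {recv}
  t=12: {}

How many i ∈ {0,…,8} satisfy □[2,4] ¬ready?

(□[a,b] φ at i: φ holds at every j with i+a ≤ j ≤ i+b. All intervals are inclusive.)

Evaluate at each i in [0,8]:
  i=0: ✓ (all of [2,4])
  i=1: ✓ (all of [3,5])
  i=2: ✓ (all of [4,6])
  i=3: ✓ (all of [5,7])
  i=4: ✓ (all of [6,8])
  i=5: ✗ (fails at j=9)
  i=6: ✗ (fails at j=9)
  i=7: ✗ (fails at j=9)
  i=8: ✓ (all of [10,12])
Positions where it holds: {0, 1, 2, 3, 4, 8} → 6.

6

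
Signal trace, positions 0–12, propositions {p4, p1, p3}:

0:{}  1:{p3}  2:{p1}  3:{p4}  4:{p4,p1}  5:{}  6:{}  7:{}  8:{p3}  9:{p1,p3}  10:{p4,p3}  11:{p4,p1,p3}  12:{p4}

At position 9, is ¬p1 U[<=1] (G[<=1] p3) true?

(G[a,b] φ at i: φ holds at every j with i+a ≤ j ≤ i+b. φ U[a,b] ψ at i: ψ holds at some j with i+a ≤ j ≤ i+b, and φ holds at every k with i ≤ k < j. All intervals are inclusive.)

True

Need some j in [9,10] with G[<=1] p3, and ¬p1 at every k in [9,j-1].
  j=9: G[<=1] p3 holds; no prefix to check → satisfied.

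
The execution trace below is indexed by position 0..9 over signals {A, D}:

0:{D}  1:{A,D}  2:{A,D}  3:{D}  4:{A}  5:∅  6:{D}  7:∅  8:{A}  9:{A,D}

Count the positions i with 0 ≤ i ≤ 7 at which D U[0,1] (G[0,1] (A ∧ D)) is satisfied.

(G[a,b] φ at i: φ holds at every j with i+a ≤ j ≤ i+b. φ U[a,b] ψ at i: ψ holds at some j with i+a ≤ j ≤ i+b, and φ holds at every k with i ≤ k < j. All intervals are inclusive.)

2

Evaluate at each i in [0,7]:
  i=0: ✓ (rhs at j=1; lhs holds on [0,0])
  i=1: ✓ (rhs at j=1)
  i=2: ✗ (no rhs in [2,3])
  i=3: ✗ (no rhs in [3,4])
  i=4: ✗ (no rhs in [4,5])
  i=5: ✗ (no rhs in [5,6])
  i=6: ✗ (no rhs in [6,7])
  i=7: ✗ (no rhs in [7,8])
Positions where it holds: {0, 1} → 2.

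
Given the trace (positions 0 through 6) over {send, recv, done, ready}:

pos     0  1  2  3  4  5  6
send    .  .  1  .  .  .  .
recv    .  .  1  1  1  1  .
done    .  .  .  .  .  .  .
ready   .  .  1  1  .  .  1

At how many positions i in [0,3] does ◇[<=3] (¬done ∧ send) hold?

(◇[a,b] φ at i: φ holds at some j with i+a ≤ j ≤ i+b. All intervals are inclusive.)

3

Evaluate at each i in [0,3]:
  i=0: ✓ (witness j=2)
  i=1: ✓ (witness j=2)
  i=2: ✓ (witness j=2)
  i=3: ✗ (none in [3,6])
Positions where it holds: {0, 1, 2} → 3.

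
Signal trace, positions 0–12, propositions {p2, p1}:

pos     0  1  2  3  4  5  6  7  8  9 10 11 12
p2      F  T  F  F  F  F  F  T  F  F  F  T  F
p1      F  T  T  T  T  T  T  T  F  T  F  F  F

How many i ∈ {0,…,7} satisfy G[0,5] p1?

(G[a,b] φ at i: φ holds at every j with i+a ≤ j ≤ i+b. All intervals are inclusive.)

Evaluate at each i in [0,7]:
  i=0: ✗ (fails at j=0)
  i=1: ✓ (all of [1,6])
  i=2: ✓ (all of [2,7])
  i=3: ✗ (fails at j=8)
  i=4: ✗ (fails at j=8)
  i=5: ✗ (fails at j=8)
  i=6: ✗ (fails at j=8)
  i=7: ✗ (fails at j=8)
Positions where it holds: {1, 2} → 2.

2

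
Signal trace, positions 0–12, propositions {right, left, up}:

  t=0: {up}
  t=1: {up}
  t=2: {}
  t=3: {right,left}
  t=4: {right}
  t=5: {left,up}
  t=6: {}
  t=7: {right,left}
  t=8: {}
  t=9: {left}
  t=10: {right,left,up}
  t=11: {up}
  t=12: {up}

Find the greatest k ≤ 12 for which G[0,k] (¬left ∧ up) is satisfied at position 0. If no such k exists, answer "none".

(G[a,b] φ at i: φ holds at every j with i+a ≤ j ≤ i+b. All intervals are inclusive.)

(¬left ∧ up) must hold from j=0 onward; find where it first fails.
  j=0: holds
  j=1: holds
  j=2: fails
Holds on [0,1], so largest k = 1.

1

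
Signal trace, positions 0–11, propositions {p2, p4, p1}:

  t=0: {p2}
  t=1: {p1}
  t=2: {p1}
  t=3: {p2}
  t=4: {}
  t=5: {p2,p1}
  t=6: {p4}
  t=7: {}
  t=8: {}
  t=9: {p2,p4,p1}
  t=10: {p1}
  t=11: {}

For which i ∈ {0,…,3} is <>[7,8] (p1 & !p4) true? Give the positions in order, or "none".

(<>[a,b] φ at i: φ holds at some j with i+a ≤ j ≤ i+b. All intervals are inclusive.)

2, 3

Evaluate at each i in [0,3]:
  i=0: ✗ (none in [7,8])
  i=1: ✗ (none in [8,9])
  i=2: ✓ (witness j=10)
  i=3: ✓ (witness j=10)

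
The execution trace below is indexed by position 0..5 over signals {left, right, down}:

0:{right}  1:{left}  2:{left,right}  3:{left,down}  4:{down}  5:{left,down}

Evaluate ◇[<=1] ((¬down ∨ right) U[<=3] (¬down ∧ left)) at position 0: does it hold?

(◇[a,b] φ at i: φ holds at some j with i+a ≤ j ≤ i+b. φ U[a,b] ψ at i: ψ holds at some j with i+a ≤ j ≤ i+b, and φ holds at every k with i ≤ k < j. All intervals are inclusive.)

Check ((¬down ∨ right) U[<=3] (¬down ∧ left)) at each j in [0,1]:
  j=0: holds
  j=1: holds
Found at j=0 → formula holds.

Holds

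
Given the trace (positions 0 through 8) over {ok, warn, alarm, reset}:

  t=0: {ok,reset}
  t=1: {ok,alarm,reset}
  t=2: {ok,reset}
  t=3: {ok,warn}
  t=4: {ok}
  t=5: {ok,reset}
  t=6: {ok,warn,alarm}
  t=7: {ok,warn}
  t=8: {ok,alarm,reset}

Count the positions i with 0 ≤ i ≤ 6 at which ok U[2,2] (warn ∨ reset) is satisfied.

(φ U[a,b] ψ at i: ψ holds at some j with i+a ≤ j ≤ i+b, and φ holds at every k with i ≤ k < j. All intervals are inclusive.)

Evaluate at each i in [0,6]:
  i=0: ✓ (rhs at j=2; lhs holds on [0,1])
  i=1: ✓ (rhs at j=3; lhs holds on [1,2])
  i=2: ✗ (no rhs in [4,4])
  i=3: ✓ (rhs at j=5; lhs holds on [3,4])
  i=4: ✓ (rhs at j=6; lhs holds on [4,5])
  i=5: ✓ (rhs at j=7; lhs holds on [5,6])
  i=6: ✓ (rhs at j=8; lhs holds on [6,7])
Positions where it holds: {0, 1, 3, 4, 5, 6} → 6.

6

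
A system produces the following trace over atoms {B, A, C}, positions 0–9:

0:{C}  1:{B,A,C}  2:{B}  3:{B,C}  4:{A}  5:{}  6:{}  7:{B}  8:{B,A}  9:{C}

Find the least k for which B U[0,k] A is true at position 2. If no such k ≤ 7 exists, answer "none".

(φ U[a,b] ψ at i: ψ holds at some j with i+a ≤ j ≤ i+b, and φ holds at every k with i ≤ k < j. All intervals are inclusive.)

2

Need earliest j ≥ 2 with A, and B at every k in [2,j-1].
  j=2: rhs fails.
  j=3: rhs fails.
  j=4: rhs holds; lhs holds on [2,3]. k = 2.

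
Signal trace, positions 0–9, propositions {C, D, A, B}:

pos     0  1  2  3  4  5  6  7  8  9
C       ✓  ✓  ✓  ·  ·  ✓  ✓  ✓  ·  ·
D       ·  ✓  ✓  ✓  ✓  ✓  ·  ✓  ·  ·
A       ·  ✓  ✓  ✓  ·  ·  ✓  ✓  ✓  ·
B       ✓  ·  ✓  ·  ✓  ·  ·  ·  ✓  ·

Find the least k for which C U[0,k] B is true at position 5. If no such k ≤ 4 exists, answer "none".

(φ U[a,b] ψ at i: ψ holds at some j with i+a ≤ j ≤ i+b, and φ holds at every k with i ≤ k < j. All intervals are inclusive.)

3

Need earliest j ≥ 5 with B, and C at every k in [5,j-1].
  j=5: rhs fails.
  j=6: rhs fails.
  j=7: rhs fails.
  j=8: rhs holds; lhs holds on [5,7]. k = 3.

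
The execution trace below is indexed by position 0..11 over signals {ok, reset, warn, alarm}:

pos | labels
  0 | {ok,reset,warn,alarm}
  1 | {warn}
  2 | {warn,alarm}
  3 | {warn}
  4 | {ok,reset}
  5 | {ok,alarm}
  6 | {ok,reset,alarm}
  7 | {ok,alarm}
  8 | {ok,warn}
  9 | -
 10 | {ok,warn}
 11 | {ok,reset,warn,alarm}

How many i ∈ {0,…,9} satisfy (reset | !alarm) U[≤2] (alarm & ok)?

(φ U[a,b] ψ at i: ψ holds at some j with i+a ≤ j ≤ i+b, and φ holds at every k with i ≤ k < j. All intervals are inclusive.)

Evaluate at each i in [0,9]:
  i=0: ✓ (rhs at j=0)
  i=1: ✗ (no rhs in [1,3])
  i=2: ✗ (no rhs in [2,4])
  i=3: ✓ (rhs at j=5; lhs holds on [3,4])
  i=4: ✓ (rhs at j=5; lhs holds on [4,4])
  i=5: ✓ (rhs at j=5)
  i=6: ✓ (rhs at j=6)
  i=7: ✓ (rhs at j=7)
  i=8: ✗ (no rhs in [8,10])
  i=9: ✓ (rhs at j=11; lhs holds on [9,10])
Positions where it holds: {0, 3, 4, 5, 6, 7, 9} → 7.

7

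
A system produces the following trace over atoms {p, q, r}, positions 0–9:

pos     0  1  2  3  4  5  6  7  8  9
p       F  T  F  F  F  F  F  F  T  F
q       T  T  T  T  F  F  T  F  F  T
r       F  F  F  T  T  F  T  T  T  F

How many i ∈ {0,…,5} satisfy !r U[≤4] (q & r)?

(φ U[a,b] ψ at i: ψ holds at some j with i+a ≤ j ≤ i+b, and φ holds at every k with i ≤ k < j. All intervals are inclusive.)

5

Evaluate at each i in [0,5]:
  i=0: ✓ (rhs at j=3; lhs holds on [0,2])
  i=1: ✓ (rhs at j=3; lhs holds on [1,2])
  i=2: ✓ (rhs at j=3; lhs holds on [2,2])
  i=3: ✓ (rhs at j=3)
  i=4: ✗ (lhs fails at k=4 before rhs at j=6)
  i=5: ✓ (rhs at j=6; lhs holds on [5,5])
Positions where it holds: {0, 1, 2, 3, 5} → 5.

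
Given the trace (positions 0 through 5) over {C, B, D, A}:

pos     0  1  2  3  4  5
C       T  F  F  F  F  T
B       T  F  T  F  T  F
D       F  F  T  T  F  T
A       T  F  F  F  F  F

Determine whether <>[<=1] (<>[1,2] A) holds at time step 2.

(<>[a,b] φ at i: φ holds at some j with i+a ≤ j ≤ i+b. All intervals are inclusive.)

No

Check <>[1,2] A at each j in [2,3]:
  j=2: fails (none in [3,4])
  j=3: fails (none in [4,5])
No position in the window satisfies it → formula fails.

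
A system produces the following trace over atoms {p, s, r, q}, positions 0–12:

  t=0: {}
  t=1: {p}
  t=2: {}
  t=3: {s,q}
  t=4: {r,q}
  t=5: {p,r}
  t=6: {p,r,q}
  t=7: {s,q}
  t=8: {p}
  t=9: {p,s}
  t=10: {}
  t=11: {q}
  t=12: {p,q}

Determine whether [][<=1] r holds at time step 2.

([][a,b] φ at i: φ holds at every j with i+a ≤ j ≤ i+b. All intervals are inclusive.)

False

Check r at every j in [2,3]:
  j=2: false
  j=3: false
Fails at j=2 → formula fails.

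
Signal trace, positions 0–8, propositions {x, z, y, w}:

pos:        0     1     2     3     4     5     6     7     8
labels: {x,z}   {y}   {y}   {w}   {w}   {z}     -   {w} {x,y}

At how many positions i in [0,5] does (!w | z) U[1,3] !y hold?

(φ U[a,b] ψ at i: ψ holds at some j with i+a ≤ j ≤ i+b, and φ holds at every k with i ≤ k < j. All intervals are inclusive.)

Evaluate at each i in [0,5]:
  i=0: ✓ (rhs at j=3; lhs holds on [0,2])
  i=1: ✓ (rhs at j=3; lhs holds on [1,2])
  i=2: ✓ (rhs at j=3; lhs holds on [2,2])
  i=3: ✗ (lhs fails at k=3 before rhs at j=4)
  i=4: ✗ (lhs fails at k=4 before rhs at j=5)
  i=5: ✓ (rhs at j=6; lhs holds on [5,5])
Positions where it holds: {0, 1, 2, 5} → 4.

4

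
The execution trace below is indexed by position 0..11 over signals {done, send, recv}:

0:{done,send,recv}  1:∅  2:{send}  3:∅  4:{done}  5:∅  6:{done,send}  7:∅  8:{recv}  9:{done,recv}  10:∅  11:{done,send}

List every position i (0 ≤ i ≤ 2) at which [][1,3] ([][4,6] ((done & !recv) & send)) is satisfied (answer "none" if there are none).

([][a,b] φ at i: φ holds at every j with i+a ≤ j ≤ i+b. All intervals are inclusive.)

none

Evaluate at each i in [0,2]:
  i=0: ✗ (fails at j=1)
  i=1: ✗ (fails at j=2)
  i=2: ✗ (fails at j=3)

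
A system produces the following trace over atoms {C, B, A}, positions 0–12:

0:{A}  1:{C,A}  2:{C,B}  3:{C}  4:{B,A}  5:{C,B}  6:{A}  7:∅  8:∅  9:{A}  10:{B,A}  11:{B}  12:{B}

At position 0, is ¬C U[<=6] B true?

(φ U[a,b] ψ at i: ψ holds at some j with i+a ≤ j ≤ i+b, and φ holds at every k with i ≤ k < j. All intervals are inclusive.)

No

Need some j in [0,6] with B, and ¬C at every k in [0,j-1].
  j=0: B false.
  j=1: B false.
  j=2: B holds, but ¬C fails at k=1 → not this j.
  j=3: B false.
  j=4: B holds, but ¬C fails at k=1 → not this j.
  j=5: B holds, but ¬C fails at k=1 → not this j.
  j=6: B false.
No j in the window works → until fails.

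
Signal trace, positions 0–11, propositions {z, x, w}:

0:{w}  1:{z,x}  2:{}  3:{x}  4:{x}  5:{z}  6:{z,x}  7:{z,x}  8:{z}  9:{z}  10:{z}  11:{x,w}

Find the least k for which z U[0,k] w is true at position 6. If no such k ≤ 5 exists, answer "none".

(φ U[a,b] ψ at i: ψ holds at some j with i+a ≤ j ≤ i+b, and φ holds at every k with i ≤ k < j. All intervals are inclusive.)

Need earliest j ≥ 6 with w, and z at every k in [6,j-1].
  j=6: rhs fails.
  j=7: rhs fails.
  j=8: rhs fails.
  j=9: rhs fails.
  j=10: rhs fails.
  j=11: rhs holds; lhs holds on [6,10]. k = 5.

5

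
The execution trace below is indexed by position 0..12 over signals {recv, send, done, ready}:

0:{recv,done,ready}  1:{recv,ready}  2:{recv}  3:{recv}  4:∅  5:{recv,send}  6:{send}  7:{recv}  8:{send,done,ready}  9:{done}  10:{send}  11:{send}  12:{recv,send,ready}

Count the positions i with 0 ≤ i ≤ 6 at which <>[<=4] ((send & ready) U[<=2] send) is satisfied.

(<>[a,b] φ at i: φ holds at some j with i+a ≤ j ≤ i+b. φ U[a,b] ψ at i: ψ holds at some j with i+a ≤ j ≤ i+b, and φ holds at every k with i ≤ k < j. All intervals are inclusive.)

6

Evaluate at each i in [0,6]:
  i=0: ✗ (none in [0,4])
  i=1: ✓ (witness j=5)
  i=2: ✓ (witness j=5)
  i=3: ✓ (witness j=5)
  i=4: ✓ (witness j=5)
  i=5: ✓ (witness j=5)
  i=6: ✓ (witness j=6)
Positions where it holds: {1, 2, 3, 4, 5, 6} → 6.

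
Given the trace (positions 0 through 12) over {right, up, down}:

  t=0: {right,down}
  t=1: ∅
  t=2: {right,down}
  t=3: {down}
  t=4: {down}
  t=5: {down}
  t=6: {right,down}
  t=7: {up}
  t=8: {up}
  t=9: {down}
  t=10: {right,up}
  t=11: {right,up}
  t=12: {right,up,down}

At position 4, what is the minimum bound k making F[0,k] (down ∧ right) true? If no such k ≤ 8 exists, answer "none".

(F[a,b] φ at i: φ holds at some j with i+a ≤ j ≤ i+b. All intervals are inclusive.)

2

Scan j = 4,5,… for (down ∧ right):
  j=4: fails
  j=5: fails
  j=6: holds
First hit at j=6, so smallest k = 6-4 = 2.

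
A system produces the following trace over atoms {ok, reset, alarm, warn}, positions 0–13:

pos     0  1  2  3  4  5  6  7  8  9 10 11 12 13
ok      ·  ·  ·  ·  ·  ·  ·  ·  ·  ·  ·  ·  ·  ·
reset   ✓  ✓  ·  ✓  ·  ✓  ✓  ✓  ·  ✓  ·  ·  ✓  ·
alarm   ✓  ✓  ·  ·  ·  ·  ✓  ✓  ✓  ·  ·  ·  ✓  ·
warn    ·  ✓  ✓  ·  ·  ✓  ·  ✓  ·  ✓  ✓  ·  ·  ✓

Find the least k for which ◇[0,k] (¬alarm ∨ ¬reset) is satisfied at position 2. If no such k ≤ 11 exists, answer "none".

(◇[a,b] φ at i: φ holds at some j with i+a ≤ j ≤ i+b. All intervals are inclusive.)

0

Scan j = 2,3,… for (¬alarm ∨ ¬reset):
  j=2: holds
First hit at j=2, so smallest k = 2-2 = 0.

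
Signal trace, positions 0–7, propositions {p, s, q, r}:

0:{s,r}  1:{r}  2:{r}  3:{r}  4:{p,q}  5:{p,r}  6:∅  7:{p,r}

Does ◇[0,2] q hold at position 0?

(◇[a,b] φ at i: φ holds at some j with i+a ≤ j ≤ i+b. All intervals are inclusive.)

Check q at each j in [0,2]:
  j=0: false
  j=1: false
  j=2: false
No position in the window satisfies it → formula fails.

Does not hold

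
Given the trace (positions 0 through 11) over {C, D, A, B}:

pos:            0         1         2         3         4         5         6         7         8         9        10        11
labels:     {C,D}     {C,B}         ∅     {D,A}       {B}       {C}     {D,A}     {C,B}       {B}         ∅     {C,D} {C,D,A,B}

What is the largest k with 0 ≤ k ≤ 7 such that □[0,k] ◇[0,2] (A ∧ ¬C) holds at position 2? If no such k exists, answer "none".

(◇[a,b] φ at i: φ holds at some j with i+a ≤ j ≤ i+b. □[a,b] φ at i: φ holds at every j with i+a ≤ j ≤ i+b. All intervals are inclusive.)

◇[0,2] (A ∧ ¬C) must hold from j=2 onward; find where it first fails.
  j=2: holds
  j=3: holds
  j=4: holds
  j=5: holds
  j=6: holds
  j=7: fails
Holds on [2,6], so largest k = 4.

4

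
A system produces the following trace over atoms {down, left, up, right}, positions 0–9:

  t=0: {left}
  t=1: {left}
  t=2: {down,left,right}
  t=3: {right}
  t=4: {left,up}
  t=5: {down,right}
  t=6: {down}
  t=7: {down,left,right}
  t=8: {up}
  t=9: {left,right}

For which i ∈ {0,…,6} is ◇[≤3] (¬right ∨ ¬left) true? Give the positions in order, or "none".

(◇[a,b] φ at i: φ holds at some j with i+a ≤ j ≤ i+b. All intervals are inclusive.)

0, 1, 2, 3, 4, 5, 6

Evaluate at each i in [0,6]:
  i=0: ✓ (witness j=0)
  i=1: ✓ (witness j=1)
  i=2: ✓ (witness j=3)
  i=3: ✓ (witness j=3)
  i=4: ✓ (witness j=4)
  i=5: ✓ (witness j=5)
  i=6: ✓ (witness j=6)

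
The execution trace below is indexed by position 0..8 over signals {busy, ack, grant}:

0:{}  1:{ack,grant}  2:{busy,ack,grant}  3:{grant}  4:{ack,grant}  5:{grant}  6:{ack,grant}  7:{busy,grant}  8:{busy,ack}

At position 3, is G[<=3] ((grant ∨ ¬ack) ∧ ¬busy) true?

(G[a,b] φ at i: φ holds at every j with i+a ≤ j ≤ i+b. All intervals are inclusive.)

Holds

Check ((grant ∨ ¬ack) ∧ ¬busy) at every j in [3,6]:
  j=3: true
  j=4: true
  j=5: true
  j=6: true
All positions satisfy it → formula holds.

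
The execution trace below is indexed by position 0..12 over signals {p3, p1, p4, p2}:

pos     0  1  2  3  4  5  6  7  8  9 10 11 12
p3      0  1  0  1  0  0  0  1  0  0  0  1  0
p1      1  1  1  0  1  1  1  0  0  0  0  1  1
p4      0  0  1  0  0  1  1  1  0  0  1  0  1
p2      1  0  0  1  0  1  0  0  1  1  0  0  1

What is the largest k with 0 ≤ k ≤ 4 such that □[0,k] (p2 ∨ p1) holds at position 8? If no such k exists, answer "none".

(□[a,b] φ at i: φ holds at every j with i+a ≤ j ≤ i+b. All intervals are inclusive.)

(p2 ∨ p1) must hold from j=8 onward; find where it first fails.
  j=8: holds
  j=9: holds
  j=10: fails
Holds on [8,9], so largest k = 1.

1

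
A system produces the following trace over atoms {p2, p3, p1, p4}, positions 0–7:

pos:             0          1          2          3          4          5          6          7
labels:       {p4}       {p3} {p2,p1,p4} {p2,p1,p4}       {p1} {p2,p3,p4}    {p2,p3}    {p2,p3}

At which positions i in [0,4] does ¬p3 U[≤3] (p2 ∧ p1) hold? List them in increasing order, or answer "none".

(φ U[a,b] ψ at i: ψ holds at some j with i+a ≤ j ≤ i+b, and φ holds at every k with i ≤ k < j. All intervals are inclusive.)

2, 3

Evaluate at each i in [0,4]:
  i=0: ✗ (lhs fails at k=1 before rhs at j=2)
  i=1: ✗ (lhs fails at k=1 before rhs at j=2)
  i=2: ✓ (rhs at j=2)
  i=3: ✓ (rhs at j=3)
  i=4: ✗ (no rhs in [4,7])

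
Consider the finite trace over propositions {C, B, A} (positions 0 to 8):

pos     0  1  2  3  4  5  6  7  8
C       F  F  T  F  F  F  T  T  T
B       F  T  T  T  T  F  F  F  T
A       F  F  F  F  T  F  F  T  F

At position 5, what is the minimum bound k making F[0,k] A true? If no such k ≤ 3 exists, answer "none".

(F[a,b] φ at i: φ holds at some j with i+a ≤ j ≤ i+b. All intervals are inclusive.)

2

Scan j = 5,6,… for A:
  j=5: fails
  j=6: fails
  j=7: holds
First hit at j=7, so smallest k = 7-5 = 2.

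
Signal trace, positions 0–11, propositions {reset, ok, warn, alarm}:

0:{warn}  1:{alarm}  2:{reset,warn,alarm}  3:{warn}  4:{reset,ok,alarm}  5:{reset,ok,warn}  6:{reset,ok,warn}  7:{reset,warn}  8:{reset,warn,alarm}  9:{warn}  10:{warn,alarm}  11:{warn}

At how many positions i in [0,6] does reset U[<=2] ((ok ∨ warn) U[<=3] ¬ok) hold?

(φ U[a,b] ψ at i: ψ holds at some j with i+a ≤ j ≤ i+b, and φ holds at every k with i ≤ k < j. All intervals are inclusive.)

Evaluate at each i in [0,6]:
  i=0: ✓ (rhs at j=0)
  i=1: ✓ (rhs at j=1)
  i=2: ✓ (rhs at j=2)
  i=3: ✓ (rhs at j=3)
  i=4: ✓ (rhs at j=4)
  i=5: ✓ (rhs at j=5)
  i=6: ✓ (rhs at j=6)
Positions where it holds: {0, 1, 2, 3, 4, 5, 6} → 7.

7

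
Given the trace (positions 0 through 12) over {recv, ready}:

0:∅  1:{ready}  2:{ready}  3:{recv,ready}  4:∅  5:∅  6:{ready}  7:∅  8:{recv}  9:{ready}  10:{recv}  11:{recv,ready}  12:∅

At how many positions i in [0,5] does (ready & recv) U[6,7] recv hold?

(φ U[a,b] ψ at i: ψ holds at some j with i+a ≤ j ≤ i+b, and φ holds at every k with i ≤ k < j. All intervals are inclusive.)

0

Evaluate at each i in [0,5]:
  i=0: ✗ (no rhs in [6,7])
  i=1: ✗ (lhs fails at k=1 before rhs at j=8)
  i=2: ✗ (lhs fails at k=2 before rhs at j=8)
  i=3: ✗ (lhs fails at k=4 before rhs at j=10)
  i=4: ✗ (lhs fails at k=4 before rhs at j=10)
  i=5: ✗ (lhs fails at k=5 before rhs at j=11)
Positions where it holds: {} → 0.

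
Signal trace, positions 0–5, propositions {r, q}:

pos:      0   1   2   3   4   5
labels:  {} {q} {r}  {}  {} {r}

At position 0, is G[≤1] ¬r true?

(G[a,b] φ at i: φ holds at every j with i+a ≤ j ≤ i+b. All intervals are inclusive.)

Check ¬r at every j in [0,1]:
  j=0: true
  j=1: true
All positions satisfy it → formula holds.

Holds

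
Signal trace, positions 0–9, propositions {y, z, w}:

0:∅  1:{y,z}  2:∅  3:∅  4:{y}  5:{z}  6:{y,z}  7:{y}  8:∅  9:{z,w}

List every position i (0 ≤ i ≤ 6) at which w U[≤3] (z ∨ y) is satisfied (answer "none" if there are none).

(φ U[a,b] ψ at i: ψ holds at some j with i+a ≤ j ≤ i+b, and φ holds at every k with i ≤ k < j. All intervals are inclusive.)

1, 4, 5, 6

Evaluate at each i in [0,6]:
  i=0: ✗ (lhs fails at k=0 before rhs at j=1)
  i=1: ✓ (rhs at j=1)
  i=2: ✗ (lhs fails at k=2 before rhs at j=4)
  i=3: ✗ (lhs fails at k=3 before rhs at j=4)
  i=4: ✓ (rhs at j=4)
  i=5: ✓ (rhs at j=5)
  i=6: ✓ (rhs at j=6)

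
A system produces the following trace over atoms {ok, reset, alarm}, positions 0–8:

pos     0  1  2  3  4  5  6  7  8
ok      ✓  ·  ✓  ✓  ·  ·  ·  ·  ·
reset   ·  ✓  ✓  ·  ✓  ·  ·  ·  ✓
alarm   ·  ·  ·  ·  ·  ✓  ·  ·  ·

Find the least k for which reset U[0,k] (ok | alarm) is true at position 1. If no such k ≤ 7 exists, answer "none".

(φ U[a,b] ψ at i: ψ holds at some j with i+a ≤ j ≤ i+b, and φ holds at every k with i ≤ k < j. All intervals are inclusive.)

1

Need earliest j ≥ 1 with (ok | alarm), and reset at every k in [1,j-1].
  j=1: rhs fails.
  j=2: rhs holds; lhs holds on [1,1]. k = 1.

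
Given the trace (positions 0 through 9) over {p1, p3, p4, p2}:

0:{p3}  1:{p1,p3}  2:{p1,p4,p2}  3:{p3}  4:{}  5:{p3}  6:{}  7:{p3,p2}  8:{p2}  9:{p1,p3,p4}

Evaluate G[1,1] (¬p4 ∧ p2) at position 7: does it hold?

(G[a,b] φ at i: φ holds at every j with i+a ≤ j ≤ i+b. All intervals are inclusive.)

True

Check (¬p4 ∧ p2) at every j in [8,8]:
  j=8: true
All positions satisfy it → formula holds.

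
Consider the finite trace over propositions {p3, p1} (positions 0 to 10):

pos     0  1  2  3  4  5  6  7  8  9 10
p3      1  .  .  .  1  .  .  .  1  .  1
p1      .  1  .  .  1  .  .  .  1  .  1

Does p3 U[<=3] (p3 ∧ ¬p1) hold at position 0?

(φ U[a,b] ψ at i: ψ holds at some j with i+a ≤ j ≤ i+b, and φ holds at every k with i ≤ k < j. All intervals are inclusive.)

Need some j in [0,3] with (p3 ∧ ¬p1), and p3 at every k in [0,j-1].
  j=0: (p3 ∧ ¬p1) holds; no prefix to check → satisfied.

Yes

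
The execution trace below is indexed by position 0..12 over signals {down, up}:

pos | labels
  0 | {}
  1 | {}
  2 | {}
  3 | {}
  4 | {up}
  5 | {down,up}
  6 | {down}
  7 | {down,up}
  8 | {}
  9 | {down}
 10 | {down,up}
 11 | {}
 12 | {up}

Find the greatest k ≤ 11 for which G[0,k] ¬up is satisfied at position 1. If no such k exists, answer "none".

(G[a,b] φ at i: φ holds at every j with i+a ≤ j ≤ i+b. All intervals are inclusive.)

2

¬up must hold from j=1 onward; find where it first fails.
  j=1: holds
  j=2: holds
  j=3: holds
  j=4: fails
Holds on [1,3], so largest k = 2.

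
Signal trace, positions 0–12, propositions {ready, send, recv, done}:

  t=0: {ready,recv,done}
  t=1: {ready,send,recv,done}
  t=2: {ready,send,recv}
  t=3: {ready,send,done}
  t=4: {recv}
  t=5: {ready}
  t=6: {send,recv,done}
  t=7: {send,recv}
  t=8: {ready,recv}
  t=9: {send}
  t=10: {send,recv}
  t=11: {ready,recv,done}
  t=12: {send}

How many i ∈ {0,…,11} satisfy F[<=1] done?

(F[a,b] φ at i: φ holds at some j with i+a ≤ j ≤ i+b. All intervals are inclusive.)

8

Evaluate at each i in [0,11]:
  i=0: ✓ (witness j=0)
  i=1: ✓ (witness j=1)
  i=2: ✓ (witness j=3)
  i=3: ✓ (witness j=3)
  i=4: ✗ (none in [4,5])
  i=5: ✓ (witness j=6)
  i=6: ✓ (witness j=6)
  i=7: ✗ (none in [7,8])
  i=8: ✗ (none in [8,9])
  i=9: ✗ (none in [9,10])
  i=10: ✓ (witness j=11)
  i=11: ✓ (witness j=11)
Positions where it holds: {0, 1, 2, 3, 5, 6, 10, 11} → 8.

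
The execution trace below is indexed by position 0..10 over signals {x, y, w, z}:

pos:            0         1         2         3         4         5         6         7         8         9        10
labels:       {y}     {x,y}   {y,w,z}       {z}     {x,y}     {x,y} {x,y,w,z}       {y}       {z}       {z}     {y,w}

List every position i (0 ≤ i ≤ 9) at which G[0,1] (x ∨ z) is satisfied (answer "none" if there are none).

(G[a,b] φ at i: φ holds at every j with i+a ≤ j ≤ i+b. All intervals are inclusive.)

1, 2, 3, 4, 5, 8

Evaluate at each i in [0,9]:
  i=0: ✗ (fails at j=0)
  i=1: ✓ (all of [1,2])
  i=2: ✓ (all of [2,3])
  i=3: ✓ (all of [3,4])
  i=4: ✓ (all of [4,5])
  i=5: ✓ (all of [5,6])
  i=6: ✗ (fails at j=7)
  i=7: ✗ (fails at j=7)
  i=8: ✓ (all of [8,9])
  i=9: ✗ (fails at j=10)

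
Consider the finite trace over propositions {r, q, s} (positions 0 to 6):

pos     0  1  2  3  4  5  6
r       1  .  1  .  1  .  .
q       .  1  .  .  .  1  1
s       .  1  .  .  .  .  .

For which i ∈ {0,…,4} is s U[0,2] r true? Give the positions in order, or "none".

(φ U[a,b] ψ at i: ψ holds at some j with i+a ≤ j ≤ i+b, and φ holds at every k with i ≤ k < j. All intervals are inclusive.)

0, 1, 2, 4

Evaluate at each i in [0,4]:
  i=0: ✓ (rhs at j=0)
  i=1: ✓ (rhs at j=2; lhs holds on [1,1])
  i=2: ✓ (rhs at j=2)
  i=3: ✗ (lhs fails at k=3 before rhs at j=4)
  i=4: ✓ (rhs at j=4)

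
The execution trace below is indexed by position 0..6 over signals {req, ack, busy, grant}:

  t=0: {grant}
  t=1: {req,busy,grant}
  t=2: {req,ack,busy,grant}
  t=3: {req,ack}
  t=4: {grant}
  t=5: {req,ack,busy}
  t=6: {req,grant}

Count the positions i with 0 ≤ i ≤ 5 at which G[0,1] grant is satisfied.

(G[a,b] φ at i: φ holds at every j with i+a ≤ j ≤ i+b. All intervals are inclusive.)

Evaluate at each i in [0,5]:
  i=0: ✓ (all of [0,1])
  i=1: ✓ (all of [1,2])
  i=2: ✗ (fails at j=3)
  i=3: ✗ (fails at j=3)
  i=4: ✗ (fails at j=5)
  i=5: ✗ (fails at j=5)
Positions where it holds: {0, 1} → 2.

2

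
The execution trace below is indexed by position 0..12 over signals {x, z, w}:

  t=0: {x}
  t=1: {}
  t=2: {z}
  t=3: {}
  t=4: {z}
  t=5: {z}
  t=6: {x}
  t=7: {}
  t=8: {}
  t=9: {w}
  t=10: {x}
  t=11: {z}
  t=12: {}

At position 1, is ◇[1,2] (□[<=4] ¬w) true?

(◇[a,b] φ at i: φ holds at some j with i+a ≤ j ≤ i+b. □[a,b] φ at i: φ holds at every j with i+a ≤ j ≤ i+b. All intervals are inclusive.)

Yes

Check □[<=4] ¬w at each j in [2,3]:
  j=2: holds on [2,6]
  j=3: holds on [3,7]
Found at j=2 → formula holds.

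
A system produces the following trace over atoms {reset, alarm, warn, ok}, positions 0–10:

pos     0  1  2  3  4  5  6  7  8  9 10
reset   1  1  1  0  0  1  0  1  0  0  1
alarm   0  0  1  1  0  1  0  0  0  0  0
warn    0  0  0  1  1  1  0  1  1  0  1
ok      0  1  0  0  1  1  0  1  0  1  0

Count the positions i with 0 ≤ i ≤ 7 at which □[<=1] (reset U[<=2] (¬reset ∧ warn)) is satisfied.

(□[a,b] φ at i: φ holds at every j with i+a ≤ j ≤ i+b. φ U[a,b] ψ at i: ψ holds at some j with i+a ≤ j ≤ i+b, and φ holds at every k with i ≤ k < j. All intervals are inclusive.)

Evaluate at each i in [0,7]:
  i=0: ✗ (fails at j=0)
  i=1: ✓ (all of [1,2])
  i=2: ✓ (all of [2,3])
  i=3: ✓ (all of [3,4])
  i=4: ✗ (fails at j=5)
  i=5: ✗ (fails at j=5)
  i=6: ✗ (fails at j=6)
  i=7: ✓ (all of [7,8])
Positions where it holds: {1, 2, 3, 7} → 4.

4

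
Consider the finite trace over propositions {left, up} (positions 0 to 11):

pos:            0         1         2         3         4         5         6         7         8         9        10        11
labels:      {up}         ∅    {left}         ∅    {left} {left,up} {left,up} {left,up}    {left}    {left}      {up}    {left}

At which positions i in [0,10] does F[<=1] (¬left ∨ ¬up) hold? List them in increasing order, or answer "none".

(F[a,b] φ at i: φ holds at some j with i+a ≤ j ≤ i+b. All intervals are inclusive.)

0, 1, 2, 3, 4, 7, 8, 9, 10

Evaluate at each i in [0,10]:
  i=0: ✓ (witness j=0)
  i=1: ✓ (witness j=1)
  i=2: ✓ (witness j=2)
  i=3: ✓ (witness j=3)
  i=4: ✓ (witness j=4)
  i=5: ✗ (none in [5,6])
  i=6: ✗ (none in [6,7])
  i=7: ✓ (witness j=8)
  i=8: ✓ (witness j=8)
  i=9: ✓ (witness j=9)
  i=10: ✓ (witness j=10)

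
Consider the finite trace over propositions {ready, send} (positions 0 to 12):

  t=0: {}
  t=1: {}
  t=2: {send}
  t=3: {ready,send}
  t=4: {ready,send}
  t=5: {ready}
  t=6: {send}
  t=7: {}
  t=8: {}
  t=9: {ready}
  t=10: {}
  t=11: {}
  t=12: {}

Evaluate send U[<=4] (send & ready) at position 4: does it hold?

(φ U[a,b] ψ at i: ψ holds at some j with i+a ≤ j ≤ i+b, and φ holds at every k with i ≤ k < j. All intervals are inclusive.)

Need some j in [4,8] with (send & ready), and send at every k in [4,j-1].
  j=4: (send & ready) holds; no prefix to check → satisfied.

Yes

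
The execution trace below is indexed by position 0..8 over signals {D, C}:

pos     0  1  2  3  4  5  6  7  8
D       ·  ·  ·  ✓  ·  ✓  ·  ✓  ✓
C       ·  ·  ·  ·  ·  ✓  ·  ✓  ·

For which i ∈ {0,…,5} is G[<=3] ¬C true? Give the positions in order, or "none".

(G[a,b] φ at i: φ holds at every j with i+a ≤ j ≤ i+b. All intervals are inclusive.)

0, 1

Evaluate at each i in [0,5]:
  i=0: ✓ (all of [0,3])
  i=1: ✓ (all of [1,4])
  i=2: ✗ (fails at j=5)
  i=3: ✗ (fails at j=5)
  i=4: ✗ (fails at j=5)
  i=5: ✗ (fails at j=5)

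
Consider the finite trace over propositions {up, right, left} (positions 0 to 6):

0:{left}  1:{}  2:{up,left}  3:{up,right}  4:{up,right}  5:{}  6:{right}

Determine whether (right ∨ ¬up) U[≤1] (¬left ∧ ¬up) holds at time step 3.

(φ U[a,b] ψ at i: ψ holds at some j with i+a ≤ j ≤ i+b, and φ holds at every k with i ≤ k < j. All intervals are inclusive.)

Need some j in [3,4] with (¬left ∧ ¬up), and (right ∨ ¬up) at every k in [3,j-1].
  j=3: (¬left ∧ ¬up) false.
  j=4: (¬left ∧ ¬up) false.
No j in the window works → until fails.

False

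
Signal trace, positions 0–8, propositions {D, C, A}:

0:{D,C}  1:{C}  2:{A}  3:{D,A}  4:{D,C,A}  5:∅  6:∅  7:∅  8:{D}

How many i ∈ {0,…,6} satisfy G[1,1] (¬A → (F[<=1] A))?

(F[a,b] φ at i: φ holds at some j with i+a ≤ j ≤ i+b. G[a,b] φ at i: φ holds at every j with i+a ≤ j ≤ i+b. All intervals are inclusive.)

Evaluate at each i in [0,6]:
  i=0: ✓ (all of [1,1])
  i=1: ✓ (all of [2,2])
  i=2: ✓ (all of [3,3])
  i=3: ✓ (all of [4,4])
  i=4: ✗ (fails at j=5)
  i=5: ✗ (fails at j=6)
  i=6: ✗ (fails at j=7)
Positions where it holds: {0, 1, 2, 3} → 4.

4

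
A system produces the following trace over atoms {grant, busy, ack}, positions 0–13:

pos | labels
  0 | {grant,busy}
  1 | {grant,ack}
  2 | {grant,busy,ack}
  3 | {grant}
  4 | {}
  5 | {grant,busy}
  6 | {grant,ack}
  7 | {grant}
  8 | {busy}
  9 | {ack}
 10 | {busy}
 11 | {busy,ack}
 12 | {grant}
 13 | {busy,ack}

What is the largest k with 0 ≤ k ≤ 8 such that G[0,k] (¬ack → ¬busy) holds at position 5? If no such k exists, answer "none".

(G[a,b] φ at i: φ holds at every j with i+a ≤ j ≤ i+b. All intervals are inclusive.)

(¬ack → ¬busy) must hold from j=5 onward; find where it first fails.
  j=5: fails → no k works.

none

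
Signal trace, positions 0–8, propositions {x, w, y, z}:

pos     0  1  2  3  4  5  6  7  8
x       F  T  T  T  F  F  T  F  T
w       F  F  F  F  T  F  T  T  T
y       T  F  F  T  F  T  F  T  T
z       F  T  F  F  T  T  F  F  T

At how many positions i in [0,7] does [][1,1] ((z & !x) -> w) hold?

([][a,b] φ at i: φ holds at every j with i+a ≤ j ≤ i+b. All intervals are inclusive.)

7

Evaluate at each i in [0,7]:
  i=0: ✓ (all of [1,1])
  i=1: ✓ (all of [2,2])
  i=2: ✓ (all of [3,3])
  i=3: ✓ (all of [4,4])
  i=4: ✗ (fails at j=5)
  i=5: ✓ (all of [6,6])
  i=6: ✓ (all of [7,7])
  i=7: ✓ (all of [8,8])
Positions where it holds: {0, 1, 2, 3, 5, 6, 7} → 7.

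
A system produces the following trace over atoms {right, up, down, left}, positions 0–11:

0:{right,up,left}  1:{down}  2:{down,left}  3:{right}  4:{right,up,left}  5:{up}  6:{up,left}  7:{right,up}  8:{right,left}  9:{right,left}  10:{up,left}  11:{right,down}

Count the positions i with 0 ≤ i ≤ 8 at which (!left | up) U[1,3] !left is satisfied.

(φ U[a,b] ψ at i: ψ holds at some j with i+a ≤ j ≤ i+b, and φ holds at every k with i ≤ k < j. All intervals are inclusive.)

Evaluate at each i in [0,8]:
  i=0: ✓ (rhs at j=1; lhs holds on [0,0])
  i=1: ✗ (lhs fails at k=2 before rhs at j=3)
  i=2: ✗ (lhs fails at k=2 before rhs at j=3)
  i=3: ✓ (rhs at j=5; lhs holds on [3,4])
  i=4: ✓ (rhs at j=5; lhs holds on [4,4])
  i=5: ✓ (rhs at j=7; lhs holds on [5,6])
  i=6: ✓ (rhs at j=7; lhs holds on [6,6])
  i=7: ✗ (no rhs in [8,10])
  i=8: ✗ (lhs fails at k=8 before rhs at j=11)
Positions where it holds: {0, 3, 4, 5, 6} → 5.

5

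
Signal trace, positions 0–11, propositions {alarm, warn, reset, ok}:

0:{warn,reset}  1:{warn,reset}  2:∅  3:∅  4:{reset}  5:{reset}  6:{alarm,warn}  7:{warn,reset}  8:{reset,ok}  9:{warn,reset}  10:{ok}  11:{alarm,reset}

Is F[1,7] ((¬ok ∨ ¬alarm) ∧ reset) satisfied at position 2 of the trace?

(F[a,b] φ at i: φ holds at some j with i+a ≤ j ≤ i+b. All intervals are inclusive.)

Yes

Check ((¬ok ∨ ¬alarm) ∧ reset) at each j in [3,9]:
  j=3: false
  j=4: true
  j=5: true
  j=6: false
  j=7: true
  j=8: true
  j=9: true
Found at j=4 → formula holds.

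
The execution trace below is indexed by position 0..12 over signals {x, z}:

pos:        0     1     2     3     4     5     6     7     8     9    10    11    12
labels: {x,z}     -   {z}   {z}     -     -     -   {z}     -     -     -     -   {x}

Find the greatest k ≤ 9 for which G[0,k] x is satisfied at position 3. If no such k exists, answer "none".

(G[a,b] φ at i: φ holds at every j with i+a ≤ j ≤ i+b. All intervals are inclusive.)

none

x must hold from j=3 onward; find where it first fails.
  j=3: fails → no k works.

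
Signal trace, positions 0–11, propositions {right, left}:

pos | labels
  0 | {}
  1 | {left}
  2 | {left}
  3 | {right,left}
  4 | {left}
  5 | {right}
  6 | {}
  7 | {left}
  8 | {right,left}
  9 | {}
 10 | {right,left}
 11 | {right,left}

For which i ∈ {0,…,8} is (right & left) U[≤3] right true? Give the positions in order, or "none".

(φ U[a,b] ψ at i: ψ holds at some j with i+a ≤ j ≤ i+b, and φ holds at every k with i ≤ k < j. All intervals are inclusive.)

Evaluate at each i in [0,8]:
  i=0: ✗ (lhs fails at k=0 before rhs at j=3)
  i=1: ✗ (lhs fails at k=1 before rhs at j=3)
  i=2: ✗ (lhs fails at k=2 before rhs at j=3)
  i=3: ✓ (rhs at j=3)
  i=4: ✗ (lhs fails at k=4 before rhs at j=5)
  i=5: ✓ (rhs at j=5)
  i=6: ✗ (lhs fails at k=6 before rhs at j=8)
  i=7: ✗ (lhs fails at k=7 before rhs at j=8)
  i=8: ✓ (rhs at j=8)

3, 5, 8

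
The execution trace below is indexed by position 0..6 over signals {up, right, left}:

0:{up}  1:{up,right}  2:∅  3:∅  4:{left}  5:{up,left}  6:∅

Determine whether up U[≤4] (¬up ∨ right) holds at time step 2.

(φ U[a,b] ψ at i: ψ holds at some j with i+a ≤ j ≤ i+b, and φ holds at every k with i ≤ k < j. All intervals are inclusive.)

True

Need some j in [2,6] with (¬up ∨ right), and up at every k in [2,j-1].
  j=2: (¬up ∨ right) holds; no prefix to check → satisfied.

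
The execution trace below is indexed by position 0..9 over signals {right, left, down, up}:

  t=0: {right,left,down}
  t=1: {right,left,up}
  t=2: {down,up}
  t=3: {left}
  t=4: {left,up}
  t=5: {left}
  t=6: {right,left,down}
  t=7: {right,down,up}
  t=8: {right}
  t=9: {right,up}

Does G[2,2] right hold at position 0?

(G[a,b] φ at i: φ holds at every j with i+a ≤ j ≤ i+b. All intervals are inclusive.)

False

Check right at every j in [2,2]:
  j=2: false
Fails at j=2 → formula fails.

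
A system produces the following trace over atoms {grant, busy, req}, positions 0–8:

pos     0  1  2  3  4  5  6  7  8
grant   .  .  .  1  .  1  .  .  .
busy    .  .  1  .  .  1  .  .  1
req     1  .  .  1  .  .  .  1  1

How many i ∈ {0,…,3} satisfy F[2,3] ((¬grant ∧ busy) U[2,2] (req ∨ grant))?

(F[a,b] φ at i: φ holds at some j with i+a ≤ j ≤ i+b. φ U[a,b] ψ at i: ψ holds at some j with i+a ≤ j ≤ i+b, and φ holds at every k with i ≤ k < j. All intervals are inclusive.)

0

Evaluate at each i in [0,3]:
  i=0: ✗ (none in [2,3])
  i=1: ✗ (none in [3,4])
  i=2: ✗ (none in [4,5])
  i=3: ✗ (none in [5,6])
Positions where it holds: {} → 0.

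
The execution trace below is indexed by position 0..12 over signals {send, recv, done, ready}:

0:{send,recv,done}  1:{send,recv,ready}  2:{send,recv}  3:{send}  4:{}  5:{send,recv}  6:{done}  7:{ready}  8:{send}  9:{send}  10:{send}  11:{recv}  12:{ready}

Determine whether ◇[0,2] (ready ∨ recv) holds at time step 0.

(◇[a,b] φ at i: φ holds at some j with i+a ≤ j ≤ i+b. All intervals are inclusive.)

Check (ready ∨ recv) at each j in [0,2]:
  j=0: true
  j=1: true
  j=2: true
Found at j=0 → formula holds.

True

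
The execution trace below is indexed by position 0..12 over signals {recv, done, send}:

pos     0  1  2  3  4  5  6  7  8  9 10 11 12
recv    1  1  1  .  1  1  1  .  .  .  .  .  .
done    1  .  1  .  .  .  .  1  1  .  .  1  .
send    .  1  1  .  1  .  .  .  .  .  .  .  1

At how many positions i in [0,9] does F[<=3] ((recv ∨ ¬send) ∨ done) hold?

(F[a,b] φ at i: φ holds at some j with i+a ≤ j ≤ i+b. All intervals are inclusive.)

10

Evaluate at each i in [0,9]:
  i=0: ✓ (witness j=0)
  i=1: ✓ (witness j=1)
  i=2: ✓ (witness j=2)
  i=3: ✓ (witness j=3)
  i=4: ✓ (witness j=4)
  i=5: ✓ (witness j=5)
  i=6: ✓ (witness j=6)
  i=7: ✓ (witness j=7)
  i=8: ✓ (witness j=8)
  i=9: ✓ (witness j=9)
Positions where it holds: {0, 1, 2, 3, 4, 5, 6, 7, 8, 9} → 10.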